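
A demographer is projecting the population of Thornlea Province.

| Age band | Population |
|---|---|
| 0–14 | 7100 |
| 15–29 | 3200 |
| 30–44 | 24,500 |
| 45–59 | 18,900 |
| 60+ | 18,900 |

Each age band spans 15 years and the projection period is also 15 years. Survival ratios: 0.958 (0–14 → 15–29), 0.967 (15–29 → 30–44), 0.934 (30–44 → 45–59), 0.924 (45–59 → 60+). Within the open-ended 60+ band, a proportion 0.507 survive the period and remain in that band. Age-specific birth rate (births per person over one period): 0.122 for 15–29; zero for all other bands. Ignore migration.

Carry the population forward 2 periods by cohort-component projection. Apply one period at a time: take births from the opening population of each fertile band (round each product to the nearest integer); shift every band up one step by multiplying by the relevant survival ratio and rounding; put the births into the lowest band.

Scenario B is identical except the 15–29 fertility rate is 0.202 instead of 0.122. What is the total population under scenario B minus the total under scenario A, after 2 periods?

(Bands numbered youngest = 1 to oldest = 5.)
After projecting period 1:
Births: 3200 * 0.122 = 390
Band 2: 7100 * 0.958 = 6802
Band 3: 3200 * 0.967 = 3094
Band 4: 24500 * 0.934 = 22883
Band 5: 18900 * 0.924 + 18900 * 0.507 = 17464 + 9582 = 27046
Population now: 0–14=390, 15–29=6802, 30–44=3094, 45–59=22883, 60+=27046
After projecting period 2:
Births: 6802 * 0.122 = 830
Band 2: 390 * 0.958 = 374
Band 3: 6802 * 0.967 = 6578
Band 4: 3094 * 0.934 = 2890
Band 5: 22883 * 0.924 + 27046 * 0.507 = 21144 + 13712 = 34856
Population now: 0–14=830, 15–29=374, 30–44=6578, 45–59=2890, 60+=34856
Scenario A total after 2 periods: 45528
Scenario B projection —
After projecting period 1:
Births: 3200 * 0.202 = 646
Band 2: 7100 * 0.958 = 6802
Band 3: 3200 * 0.967 = 3094
Band 4: 24500 * 0.934 = 22883
Band 5: 18900 * 0.924 + 18900 * 0.507 = 17464 + 9582 = 27046
Population now: 0–14=646, 15–29=6802, 30–44=3094, 45–59=22883, 60+=27046
After projecting period 2:
Births: 6802 * 0.202 = 1374
Band 2: 646 * 0.958 = 619
Band 3: 6802 * 0.967 = 6578
Band 4: 3094 * 0.934 = 2890
Band 5: 22883 * 0.924 + 27046 * 0.507 = 21144 + 13712 = 34856
Population now: 0–14=1374, 15–29=619, 30–44=6578, 45–59=2890, 60+=34856
Scenario B total after 2 periods: 46317
Difference B − A = 46317 − 45528 = 789

789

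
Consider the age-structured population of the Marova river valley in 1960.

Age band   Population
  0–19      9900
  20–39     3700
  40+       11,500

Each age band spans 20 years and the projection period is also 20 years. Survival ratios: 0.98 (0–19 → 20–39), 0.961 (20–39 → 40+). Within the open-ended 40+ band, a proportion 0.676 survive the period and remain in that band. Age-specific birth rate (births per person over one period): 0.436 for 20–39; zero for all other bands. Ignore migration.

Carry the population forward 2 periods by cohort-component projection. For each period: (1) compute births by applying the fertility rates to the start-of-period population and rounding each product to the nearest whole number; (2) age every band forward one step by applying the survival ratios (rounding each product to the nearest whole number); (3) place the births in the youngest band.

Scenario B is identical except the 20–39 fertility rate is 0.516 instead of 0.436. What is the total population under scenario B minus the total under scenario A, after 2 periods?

1066

(Groups numbered youngest = 1 to oldest = 3.)
— Period 1 —
Births: 3700 × 0.436 = 1613
Group 2: 9900 × 0.98 = 9702
Group 3: 3700 × 0.961 + 11500 × 0.676 = 3556 + 7774 = 11330
→ [1613, 9702, 11330]
— Period 2 —
Births: 9702 × 0.436 = 4230
Group 2: 1613 × 0.98 = 1581
Group 3: 9702 × 0.961 + 11330 × 0.676 = 9324 + 7659 = 16983
→ [4230, 1581, 16983]
Scenario A total after 2 periods: 22794
Scenario B projection —
— Period 1 —
Births: 3700 × 0.516 = 1909
Group 2: 9900 × 0.98 = 9702
Group 3: 3700 × 0.961 + 11500 × 0.676 = 3556 + 7774 = 11330
→ [1909, 9702, 11330]
— Period 2 —
Births: 9702 × 0.516 = 5006
Group 2: 1909 × 0.98 = 1871
Group 3: 9702 × 0.961 + 11330 × 0.676 = 9324 + 7659 = 16983
→ [5006, 1871, 16983]
Scenario B total after 2 periods: 23860
Difference B − A = 23860 − 22794 = 1066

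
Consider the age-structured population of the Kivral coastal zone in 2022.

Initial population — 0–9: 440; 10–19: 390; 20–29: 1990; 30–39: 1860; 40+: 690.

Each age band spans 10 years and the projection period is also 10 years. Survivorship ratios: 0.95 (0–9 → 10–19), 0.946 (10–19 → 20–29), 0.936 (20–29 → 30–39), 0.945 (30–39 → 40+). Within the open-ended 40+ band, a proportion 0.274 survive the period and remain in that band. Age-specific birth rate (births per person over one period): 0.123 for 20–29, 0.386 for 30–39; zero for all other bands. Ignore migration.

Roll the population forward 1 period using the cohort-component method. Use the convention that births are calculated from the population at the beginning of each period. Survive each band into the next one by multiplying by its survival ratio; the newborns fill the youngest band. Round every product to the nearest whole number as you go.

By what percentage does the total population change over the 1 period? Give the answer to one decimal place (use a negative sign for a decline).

Call the groups 1 to 5, youngest first.
Period 1.
Births: 1990 × 0.123 = 245, 1860 × 0.386 = 718 → total 963
Group 2: 440 × 0.95 = 418
Group 3: 390 × 0.946 = 369
Group 4: 1990 × 0.936 = 1863
Group 5: 1860 × 0.945 + 690 × 0.274 = 1758 + 189 = 1947
End of period: [963, 418, 369, 1863, 1947]
Total: 5370 → 5560; change = 190; percentage change = 3.5%

3.5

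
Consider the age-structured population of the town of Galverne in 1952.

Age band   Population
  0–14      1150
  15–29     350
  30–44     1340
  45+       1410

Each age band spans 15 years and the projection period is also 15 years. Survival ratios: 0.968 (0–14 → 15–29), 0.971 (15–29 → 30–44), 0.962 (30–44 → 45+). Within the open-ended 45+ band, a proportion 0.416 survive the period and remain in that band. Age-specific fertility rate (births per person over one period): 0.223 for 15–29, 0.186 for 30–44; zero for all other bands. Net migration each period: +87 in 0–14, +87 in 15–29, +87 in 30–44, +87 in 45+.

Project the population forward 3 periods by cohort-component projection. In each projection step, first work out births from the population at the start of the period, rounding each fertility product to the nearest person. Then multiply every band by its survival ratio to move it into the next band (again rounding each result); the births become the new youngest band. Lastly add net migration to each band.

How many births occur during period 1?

327

Period 1.
Births: 350 × 0.223 = 78 ; 1340 × 0.186 = 249 → 327
15–29: 1150 × 0.968 = 1113
30–44: 350 × 0.971 = 340
45+: 1340 × 0.962 + 1410 × 0.416 = 1289 + 587 = 1876
Net migration: 0–14 + 87 → 414; 15–29 + 87 → 1200; 30–44 + 87 → 427; 45+ + 87 → 1963
Population now: 0–14=414, 15–29=1200, 30–44=427, 45+=1963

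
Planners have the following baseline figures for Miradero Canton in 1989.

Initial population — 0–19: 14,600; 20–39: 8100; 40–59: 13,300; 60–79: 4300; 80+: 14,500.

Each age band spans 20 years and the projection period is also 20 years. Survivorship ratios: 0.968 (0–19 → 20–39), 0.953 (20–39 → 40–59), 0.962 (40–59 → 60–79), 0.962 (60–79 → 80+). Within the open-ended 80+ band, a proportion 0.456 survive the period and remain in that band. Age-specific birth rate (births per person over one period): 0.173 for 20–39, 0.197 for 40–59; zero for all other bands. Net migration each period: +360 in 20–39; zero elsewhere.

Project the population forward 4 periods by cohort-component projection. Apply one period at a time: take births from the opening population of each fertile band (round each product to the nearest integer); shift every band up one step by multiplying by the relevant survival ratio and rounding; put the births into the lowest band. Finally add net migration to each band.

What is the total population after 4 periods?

32816

[period 1]
Births: 8100 * 0.173 = 1401, 13300 * 0.197 = 2620 → 4021
20–39: 14600 * 0.968 = 14133
40–59: 8100 * 0.953 = 7719
60–79: 13300 * 0.962 = 12795
80+: 4300 * 0.962 + 14500 * 0.456 = 4137 + 6612 = 10749
Net migration: 20–39 + 360 → 14493
Population now: 0–19=4021, 20–39=14493, 40–59=7719, 60–79=12795, 80+=10749
[period 2]
Births: 14493 * 0.173 = 2507, 7719 * 0.197 = 1521 → 4028
20–39: 4021 * 0.968 = 3892
40–59: 14493 * 0.953 = 13812
60–79: 7719 * 0.962 = 7426
80+: 12795 * 0.962 + 10749 * 0.456 = 12309 + 4902 = 17211
Net migration: 20–39 + 360 → 4252
Population now: 0–19=4028, 20–39=4252, 40–59=13812, 60–79=7426, 80+=17211
[period 3]
Births: 4252 * 0.173 = 736, 13812 * 0.197 = 2721 → 3457
20–39: 4028 * 0.968 = 3899
40–59: 4252 * 0.953 = 4052
60–79: 13812 * 0.962 = 13287
80+: 7426 * 0.962 + 17211 * 0.456 = 7144 + 7848 = 14992
Net migration: 20–39 + 360 → 4259
Population now: 0–19=3457, 20–39=4259, 40–59=4052, 60–79=13287, 80+=14992
[period 4]
Births: 4259 * 0.173 = 737, 4052 * 0.197 = 798 → 1535
20–39: 3457 * 0.968 = 3346
40–59: 4259 * 0.953 = 4059
60–79: 4052 * 0.962 = 3898
80+: 13287 * 0.962 + 14992 * 0.456 = 12782 + 6836 = 19618
Net migration: 20–39 + 360 → 3706
Population now: 0–19=1535, 20–39=3706, 40–59=4059, 60–79=3898, 80+=19618
Total after period 4: 1535 + 3706 + 4059 + 3898 + 19618 = 32816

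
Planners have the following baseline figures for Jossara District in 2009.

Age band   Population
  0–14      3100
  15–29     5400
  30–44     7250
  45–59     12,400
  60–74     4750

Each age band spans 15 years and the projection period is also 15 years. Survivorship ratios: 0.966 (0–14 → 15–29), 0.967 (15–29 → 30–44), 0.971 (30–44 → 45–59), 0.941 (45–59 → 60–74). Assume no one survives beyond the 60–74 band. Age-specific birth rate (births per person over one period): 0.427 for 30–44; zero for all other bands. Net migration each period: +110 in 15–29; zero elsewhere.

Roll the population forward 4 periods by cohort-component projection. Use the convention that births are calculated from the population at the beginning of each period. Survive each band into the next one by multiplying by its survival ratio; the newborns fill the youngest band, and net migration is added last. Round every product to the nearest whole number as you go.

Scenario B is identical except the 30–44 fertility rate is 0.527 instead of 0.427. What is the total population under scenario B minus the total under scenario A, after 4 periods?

Let group 1 be 0–14 through group 5 = 60–74.
Period 1:
Births: 7250 * 0.427 = 3096
Group 2: 3100 * 0.966 = 2995
Group 3: 5400 * 0.967 = 5222
Group 4: 7250 * 0.971 = 7040
Group 5: 12400 * 0.941 = 11668
Net migration: Group 2 + 110 → 3105
Population now: 0–14=3096, 15–29=3105, 30–44=5222, 45–59=7040, 60–74=11668
Period 2:
Births: 5222 * 0.427 = 2230
Group 2: 3096 * 0.966 = 2991
Group 3: 3105 * 0.967 = 3003
Group 4: 5222 * 0.971 = 5071
Group 5: 7040 * 0.941 = 6625
Net migration: Group 2 + 110 → 3101
Population now: 0–14=2230, 15–29=3101, 30–44=3003, 45–59=5071, 60–74=6625
Period 3:
Births: 3003 * 0.427 = 1282
Group 2: 2230 * 0.966 = 2154
Group 3: 3101 * 0.967 = 2999
Group 4: 3003 * 0.971 = 2916
Group 5: 5071 * 0.941 = 4772
Net migration: Group 2 + 110 → 2264
Population now: 0–14=1282, 15–29=2264, 30–44=2999, 45–59=2916, 60–74=4772
Period 4:
Births: 2999 * 0.427 = 1281
Group 2: 1282 * 0.966 = 1238
Group 3: 2264 * 0.967 = 2189
Group 4: 2999 * 0.971 = 2912
Group 5: 2916 * 0.941 = 2744
Net migration: Group 2 + 110 → 1348
Population now: 0–14=1281, 15–29=1348, 30–44=2189, 45–59=2912, 60–74=2744
Scenario A total after 4 periods: 10474
Scenario B projection —
Period 1:
Births: 7250 * 0.527 = 3821
Group 2: 3100 * 0.966 = 2995
Group 3: 5400 * 0.967 = 5222
Group 4: 7250 * 0.971 = 7040
Group 5: 12400 * 0.941 = 11668
Net migration: Group 2 + 110 → 3105
Population now: 0–14=3821, 15–29=3105, 30–44=5222, 45–59=7040, 60–74=11668
Period 2:
Births: 5222 * 0.527 = 2752
Group 2: 3821 * 0.966 = 3691
Group 3: 3105 * 0.967 = 3003
Group 4: 5222 * 0.971 = 5071
Group 5: 7040 * 0.941 = 6625
Net migration: Group 2 + 110 → 3801
Population now: 0–14=2752, 15–29=3801, 30–44=3003, 45–59=5071, 60–74=6625
Period 3:
Births: 3003 * 0.527 = 1583
Group 2: 2752 * 0.966 = 2658
Group 3: 3801 * 0.967 = 3676
Group 4: 3003 * 0.971 = 2916
Group 5: 5071 * 0.941 = 4772
Net migration: Group 2 + 110 → 2768
Population now: 0–14=1583, 15–29=2768, 30–44=3676, 45–59=2916, 60–74=4772
Period 4:
Births: 3676 * 0.527 = 1937
Group 2: 1583 * 0.966 = 1529
Group 3: 2768 * 0.967 = 2677
Group 4: 3676 * 0.971 = 3569
Group 5: 2916 * 0.941 = 2744
Net migration: Group 2 + 110 → 1639
Population now: 0–14=1937, 15–29=1639, 30–44=2677, 45–59=3569, 60–74=2744
Scenario B total after 4 periods: 12566
Difference B − A = 12566 − 10474 = 2092

2092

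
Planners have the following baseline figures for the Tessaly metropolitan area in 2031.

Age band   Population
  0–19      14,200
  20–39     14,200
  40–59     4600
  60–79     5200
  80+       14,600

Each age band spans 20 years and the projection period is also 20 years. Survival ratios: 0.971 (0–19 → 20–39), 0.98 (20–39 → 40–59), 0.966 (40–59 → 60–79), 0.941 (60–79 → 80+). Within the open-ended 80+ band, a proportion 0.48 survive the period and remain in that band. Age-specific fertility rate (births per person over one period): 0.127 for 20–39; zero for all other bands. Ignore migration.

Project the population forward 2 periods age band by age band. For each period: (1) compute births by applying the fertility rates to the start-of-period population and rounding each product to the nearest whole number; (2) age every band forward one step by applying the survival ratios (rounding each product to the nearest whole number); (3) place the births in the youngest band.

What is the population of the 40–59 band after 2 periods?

13512

Period 1:
Births: 14200 × 0.127 = 1803
20–39: 14200 × 0.971 = 13788
40–59: 14200 × 0.98 = 13916
60–79: 4600 × 0.966 = 4444
80+: 5200 × 0.941 + 14600 × 0.48 = 4893 + 7008 = 11901
→ [1803, 13788, 13916, 4444, 11901]
Period 2:
Births: 13788 × 0.127 = 1751
20–39: 1803 × 0.971 = 1751
40–59: 13788 × 0.98 = 13512
60–79: 13916 × 0.966 = 13443
80+: 4444 × 0.941 + 11901 × 0.48 = 4182 + 5712 = 9894
→ [1751, 1751, 13512, 13443, 9894]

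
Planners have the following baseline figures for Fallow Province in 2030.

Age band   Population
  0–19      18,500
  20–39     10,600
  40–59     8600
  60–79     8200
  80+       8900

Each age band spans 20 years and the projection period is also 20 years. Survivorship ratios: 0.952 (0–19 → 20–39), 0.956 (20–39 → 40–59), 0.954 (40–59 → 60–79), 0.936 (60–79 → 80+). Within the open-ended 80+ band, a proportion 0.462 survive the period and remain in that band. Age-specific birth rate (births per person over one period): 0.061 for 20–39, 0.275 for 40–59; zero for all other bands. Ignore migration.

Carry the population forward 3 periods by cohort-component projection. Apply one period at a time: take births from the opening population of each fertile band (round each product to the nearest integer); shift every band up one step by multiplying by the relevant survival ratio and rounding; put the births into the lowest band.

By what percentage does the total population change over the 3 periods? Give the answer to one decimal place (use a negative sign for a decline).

After projecting period 1:
Births: 10600 × 0.061 = 647 ; 8600 × 0.275 = 2365 ⇒ total 3012
20–39: 18500 × 0.952 = 17612
40–59: 10600 × 0.956 = 10134
60–79: 8600 × 0.954 = 8204
80+: 8200 × 0.936 + 8900 × 0.462 = 7675 + 4112 = 11787
Giving 3012 / 17612 / 10134 / 8204 / 11787.
After projecting period 2:
Births: 17612 × 0.061 = 1074 ; 10134 × 0.275 = 2787 ⇒ total 3861
20–39: 3012 × 0.952 = 2867
40–59: 17612 × 0.956 = 16837
60–79: 10134 × 0.954 = 9668
80+: 8204 × 0.936 + 11787 × 0.462 = 7679 + 5446 = 13125
Giving 3861 / 2867 / 16837 / 9668 / 13125.
After projecting period 3:
Births: 2867 × 0.061 = 175 ; 16837 × 0.275 = 4630 ⇒ total 4805
20–39: 3861 × 0.952 = 3676
40–59: 2867 × 0.956 = 2741
60–79: 16837 × 0.954 = 16062
80+: 9668 × 0.936 + 13125 × 0.462 = 9049 + 6064 = 15113
Giving 4805 / 3676 / 2741 / 16062 / 15113.
Total: 54800 → 42397; change = -12403; percentage change = -22.6%

-22.6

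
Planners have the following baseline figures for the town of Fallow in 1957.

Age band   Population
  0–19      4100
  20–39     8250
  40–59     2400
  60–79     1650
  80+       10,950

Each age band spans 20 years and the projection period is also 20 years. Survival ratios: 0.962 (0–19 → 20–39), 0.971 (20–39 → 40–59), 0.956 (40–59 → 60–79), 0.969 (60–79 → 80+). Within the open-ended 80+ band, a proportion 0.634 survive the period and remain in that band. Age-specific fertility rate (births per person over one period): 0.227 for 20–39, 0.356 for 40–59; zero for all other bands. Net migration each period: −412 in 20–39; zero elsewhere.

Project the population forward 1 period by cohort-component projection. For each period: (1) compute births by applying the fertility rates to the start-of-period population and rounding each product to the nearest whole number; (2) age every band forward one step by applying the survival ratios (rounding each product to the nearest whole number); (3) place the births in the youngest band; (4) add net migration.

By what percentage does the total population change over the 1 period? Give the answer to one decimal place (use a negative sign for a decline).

Numbering the bands 1..5 from youngest to oldest:
— Period 1 —
Births: 8250 * 0.227 = 1873 ; 2400 * 0.356 = 854 → 2727
Band 2: 4100 * 0.962 = 3944
Band 3: 8250 * 0.971 = 8011
Band 4: 2400 * 0.956 = 2294
Band 5: 1650 * 0.969 + 10950 * 0.634 = 1599 + 6942 = 8541
Net migration: Band 2 − 412 → 3532
Giving 2727 / 3532 / 8011 / 2294 / 8541.
Total: 27350 → 25105; change = -2245; percentage change = -8.2%

-8.2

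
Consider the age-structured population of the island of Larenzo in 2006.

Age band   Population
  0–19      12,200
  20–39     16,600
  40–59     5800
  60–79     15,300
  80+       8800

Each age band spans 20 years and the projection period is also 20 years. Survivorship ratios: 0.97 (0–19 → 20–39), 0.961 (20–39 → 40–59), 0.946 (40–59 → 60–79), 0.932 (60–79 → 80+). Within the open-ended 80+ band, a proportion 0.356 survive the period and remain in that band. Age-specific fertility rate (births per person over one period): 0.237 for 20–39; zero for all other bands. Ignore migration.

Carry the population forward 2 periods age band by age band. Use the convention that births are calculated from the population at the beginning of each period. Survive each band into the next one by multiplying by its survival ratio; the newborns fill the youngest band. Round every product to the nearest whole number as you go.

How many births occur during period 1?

Let band 1 be 0–19 through band 5 = 80+.
Period 1:
Births: 16600 × 0.237 = 3934
Band 2: 12200 × 0.97 = 11834
Band 3: 16600 × 0.961 = 15953
Band 4: 5800 × 0.946 = 5487
Band 5: 15300 × 0.932 + 8800 × 0.356 = 14260 + 3133 = 17393
Giving 3934 / 11834 / 15953 / 5487 / 17393.

3934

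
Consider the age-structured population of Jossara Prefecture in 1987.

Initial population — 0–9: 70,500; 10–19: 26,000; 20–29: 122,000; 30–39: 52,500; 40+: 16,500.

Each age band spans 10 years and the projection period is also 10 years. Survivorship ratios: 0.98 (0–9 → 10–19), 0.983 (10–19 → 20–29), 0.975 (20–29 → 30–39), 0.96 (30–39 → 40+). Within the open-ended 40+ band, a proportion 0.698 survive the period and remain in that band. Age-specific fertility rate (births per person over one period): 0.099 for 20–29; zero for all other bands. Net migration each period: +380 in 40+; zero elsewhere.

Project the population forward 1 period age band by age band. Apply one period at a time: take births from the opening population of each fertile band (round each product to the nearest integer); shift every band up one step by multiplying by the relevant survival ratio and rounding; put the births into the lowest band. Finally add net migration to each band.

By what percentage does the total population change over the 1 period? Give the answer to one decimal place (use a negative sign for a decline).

Call the groups 1 to 5, youngest first.
— Period 1 —
Births: 122000 * 0.099 = 12078
Group 2: 70500 * 0.98 = 69090
Group 3: 26000 * 0.983 = 25558
Group 4: 122000 * 0.975 = 118950
Group 5: 52500 * 0.96 + 16500 * 0.698 = 50400 + 11517 = 61917
Net migration: Group 5 + 380 → 62297
Giving 12078 / 69090 / 25558 / 118950 / 62297.
Total: 287500 → 287973; change = 473; percentage change = 0.2%

0.2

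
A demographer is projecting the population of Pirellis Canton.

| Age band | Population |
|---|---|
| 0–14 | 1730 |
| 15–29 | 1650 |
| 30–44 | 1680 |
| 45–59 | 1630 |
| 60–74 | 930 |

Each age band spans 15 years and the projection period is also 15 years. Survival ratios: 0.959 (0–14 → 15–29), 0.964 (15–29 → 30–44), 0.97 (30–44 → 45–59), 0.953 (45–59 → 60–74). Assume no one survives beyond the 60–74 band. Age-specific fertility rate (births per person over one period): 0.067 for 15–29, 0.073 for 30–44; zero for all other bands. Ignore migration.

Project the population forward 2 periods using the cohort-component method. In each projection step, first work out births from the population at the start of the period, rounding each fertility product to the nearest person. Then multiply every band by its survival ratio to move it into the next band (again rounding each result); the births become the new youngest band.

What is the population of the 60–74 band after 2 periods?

Let band 1 be 0–14 through band 5 = 60–74.
After projecting period 1:
Births: 1650 × 0.067 = 111 ; 1680 × 0.073 = 123 — total 234
Band 2: 1730 × 0.959 = 1659
Band 3: 1650 × 0.964 = 1591
Band 4: 1680 × 0.97 = 1630
Band 5: 1630 × 0.953 = 1553
→ [234, 1659, 1591, 1630, 1553]
After projecting period 2:
Births: 1659 × 0.067 = 111 ; 1591 × 0.073 = 116 — total 227
Band 2: 234 × 0.959 = 224
Band 3: 1659 × 0.964 = 1599
Band 4: 1591 × 0.97 = 1543
Band 5: 1630 × 0.953 = 1553
→ [227, 224, 1599, 1543, 1553]

1553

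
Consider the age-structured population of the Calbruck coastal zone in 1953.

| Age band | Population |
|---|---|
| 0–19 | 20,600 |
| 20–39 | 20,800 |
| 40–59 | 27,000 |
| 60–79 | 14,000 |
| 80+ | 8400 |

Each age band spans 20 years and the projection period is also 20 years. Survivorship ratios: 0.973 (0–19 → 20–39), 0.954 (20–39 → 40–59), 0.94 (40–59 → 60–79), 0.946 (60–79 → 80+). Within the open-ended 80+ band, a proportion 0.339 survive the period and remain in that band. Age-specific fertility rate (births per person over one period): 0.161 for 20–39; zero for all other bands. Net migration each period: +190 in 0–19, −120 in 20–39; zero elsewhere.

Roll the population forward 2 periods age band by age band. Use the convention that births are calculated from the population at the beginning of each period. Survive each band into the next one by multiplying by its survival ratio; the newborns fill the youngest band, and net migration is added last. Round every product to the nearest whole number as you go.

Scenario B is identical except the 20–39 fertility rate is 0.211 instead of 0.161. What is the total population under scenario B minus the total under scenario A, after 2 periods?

2008

[period 1]
Births: 20800 * 0.161 = 3349
20–39: 20600 * 0.973 = 20044
40–59: 20800 * 0.954 = 19843
60–79: 27000 * 0.94 = 25380
80+: 14000 * 0.946 + 8400 * 0.339 = 13244 + 2848 = 16092
Net migration: 0–19 + 190 → 3539; 20–39 − 120 → 19924
→ [3539, 19924, 19843, 25380, 16092]
[period 2]
Births: 19924 * 0.161 = 3208
20–39: 3539 * 0.973 = 3443
40–59: 19924 * 0.954 = 19007
60–79: 19843 * 0.94 = 18652
80+: 25380 * 0.946 + 16092 * 0.339 = 24009 + 5455 = 29464
Net migration: 0–19 + 190 → 3398; 20–39 − 120 → 3323
→ [3398, 3323, 19007, 18652, 29464]
Scenario A total after 2 periods: 73844
Scenario B projection —
[period 1]
Births: 20800 * 0.211 = 4389
20–39: 20600 * 0.973 = 20044
40–59: 20800 * 0.954 = 19843
60–79: 27000 * 0.94 = 25380
80+: 14000 * 0.946 + 8400 * 0.339 = 13244 + 2848 = 16092
Net migration: 0–19 + 190 → 4579; 20–39 − 120 → 19924
→ [4579, 19924, 19843, 25380, 16092]
[period 2]
Births: 19924 * 0.211 = 4204
20–39: 4579 * 0.973 = 4455
40–59: 19924 * 0.954 = 19007
60–79: 19843 * 0.94 = 18652
80+: 25380 * 0.946 + 16092 * 0.339 = 24009 + 5455 = 29464
Net migration: 0–19 + 190 → 4394; 20–39 − 120 → 4335
→ [4394, 4335, 19007, 18652, 29464]
Scenario B total after 2 periods: 75852
Difference B − A = 75852 − 73844 = 2008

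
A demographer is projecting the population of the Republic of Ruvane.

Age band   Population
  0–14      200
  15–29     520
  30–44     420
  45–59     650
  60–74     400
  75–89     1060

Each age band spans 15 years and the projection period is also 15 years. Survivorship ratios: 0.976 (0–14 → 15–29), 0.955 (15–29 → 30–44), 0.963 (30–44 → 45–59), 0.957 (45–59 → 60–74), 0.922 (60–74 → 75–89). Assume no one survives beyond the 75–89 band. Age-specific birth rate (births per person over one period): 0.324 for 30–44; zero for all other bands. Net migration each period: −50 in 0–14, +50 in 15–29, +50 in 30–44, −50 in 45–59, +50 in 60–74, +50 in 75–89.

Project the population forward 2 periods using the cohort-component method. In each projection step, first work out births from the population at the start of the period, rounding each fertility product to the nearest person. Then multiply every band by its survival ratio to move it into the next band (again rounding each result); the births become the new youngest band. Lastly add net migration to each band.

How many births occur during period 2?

177

Numbering the bands 1..6 from youngest to oldest:
[period 1]
Births: 420 × 0.324 = 136
Band 2: 200 × 0.976 = 195
Band 3: 520 × 0.955 = 497
Band 4: 420 × 0.963 = 404
Band 5: 650 × 0.957 = 622
Band 6: 400 × 0.922 = 369
Net migration: Band 1 − 50 → 86; Band 2 + 50 → 245; Band 3 + 50 → 547; Band 4 − 50 → 354; Band 5 + 50 → 672; Band 6 + 50 → 419
Giving 86 / 245 / 547 / 354 / 672 / 419.
[period 2]
Births: 547 × 0.324 = 177
Band 2: 86 × 0.976 = 84
Band 3: 245 × 0.955 = 234
Band 4: 547 × 0.963 = 527
Band 5: 354 × 0.957 = 339
Band 6: 672 × 0.922 = 620
Net migration: Band 1 − 50 → 127; Band 2 + 50 → 134; Band 3 + 50 → 284; Band 4 − 50 → 477; Band 5 + 50 → 389; Band 6 + 50 → 670
Giving 127 / 134 / 284 / 477 / 389 / 670.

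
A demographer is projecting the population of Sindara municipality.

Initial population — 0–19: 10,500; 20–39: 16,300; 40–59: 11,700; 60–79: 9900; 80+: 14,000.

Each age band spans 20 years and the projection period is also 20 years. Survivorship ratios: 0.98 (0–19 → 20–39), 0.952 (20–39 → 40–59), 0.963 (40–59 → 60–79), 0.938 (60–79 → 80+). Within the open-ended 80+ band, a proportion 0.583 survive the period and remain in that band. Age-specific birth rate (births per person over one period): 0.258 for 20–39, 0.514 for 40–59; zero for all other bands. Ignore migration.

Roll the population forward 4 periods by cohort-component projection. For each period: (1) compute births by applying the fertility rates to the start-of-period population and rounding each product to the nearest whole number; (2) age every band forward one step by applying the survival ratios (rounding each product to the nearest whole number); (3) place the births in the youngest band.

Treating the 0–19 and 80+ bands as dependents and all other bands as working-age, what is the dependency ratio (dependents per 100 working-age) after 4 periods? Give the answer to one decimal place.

Let group 1 be 0–19 through group 5 = 80+.
Period 1:
Births: 16300 × 0.258 = 4205  |  11700 × 0.514 = 6014 → total 10219
Group 2: 10500 × 0.98 = 10290
Group 3: 16300 × 0.952 = 15518
Group 4: 11700 × 0.963 = 11267
Group 5: 9900 × 0.938 + 14000 × 0.583 = 9286 + 8162 = 17448
Population now: 0–19=10219, 20–39=10290, 40–59=15518, 60–79=11267, 80+=17448
Period 2:
Births: 10290 × 0.258 = 2655  |  15518 × 0.514 = 7976 → total 10631
Group 2: 10219 × 0.98 = 10015
Group 3: 10290 × 0.952 = 9796
Group 4: 15518 × 0.963 = 14944
Group 5: 11267 × 0.938 + 17448 × 0.583 = 10568 + 10172 = 20740
Population now: 0–19=10631, 20–39=10015, 40–59=9796, 60–79=14944, 80+=20740
Period 3:
Births: 10015 × 0.258 = 2584  |  9796 × 0.514 = 5035 → total 7619
Group 2: 10631 × 0.98 = 10418
Group 3: 10015 × 0.952 = 9534
Group 4: 9796 × 0.963 = 9434
Group 5: 14944 × 0.938 + 20740 × 0.583 = 14017 + 12091 = 26108
Population now: 0–19=7619, 20–39=10418, 40–59=9534, 60–79=9434, 80+=26108
Period 4:
Births: 10418 × 0.258 = 2688  |  9534 × 0.514 = 4900 → total 7588
Group 2: 7619 × 0.98 = 7467
Group 3: 10418 × 0.952 = 9918
Group 4: 9534 × 0.963 = 9181
Group 5: 9434 × 0.938 + 26108 × 0.583 = 8849 + 15221 = 24070
Population now: 0–19=7588, 20–39=7467, 40–59=9918, 60–79=9181, 80+=24070
Dependents (band 0–19 + band 80+) = 7588 + 24070 = 31658; working-age = 26566; ratio = 31658/26566 × 100 = 119.2

119.2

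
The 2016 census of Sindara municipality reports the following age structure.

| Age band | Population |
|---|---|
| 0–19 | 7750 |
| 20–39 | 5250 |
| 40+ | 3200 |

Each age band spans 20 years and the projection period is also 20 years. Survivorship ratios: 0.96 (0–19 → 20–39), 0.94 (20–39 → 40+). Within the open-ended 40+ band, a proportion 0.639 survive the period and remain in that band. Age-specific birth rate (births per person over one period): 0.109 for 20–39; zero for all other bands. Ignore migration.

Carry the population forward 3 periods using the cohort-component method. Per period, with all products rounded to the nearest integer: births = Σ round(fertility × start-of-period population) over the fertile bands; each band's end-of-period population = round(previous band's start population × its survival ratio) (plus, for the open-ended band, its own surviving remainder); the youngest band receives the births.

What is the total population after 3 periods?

Period 1:
Births: 5250 * 0.109 = 572
20–39: 7750 * 0.96 = 7440
40+: 5250 * 0.94 + 3200 * 0.639 = 4935 + 2045 = 6980
→ [572, 7440, 6980]
Period 2:
Births: 7440 * 0.109 = 811
20–39: 572 * 0.96 = 549
40+: 7440 * 0.94 + 6980 * 0.639 = 6994 + 4460 = 11454
→ [811, 549, 11454]
Period 3:
Births: 549 * 0.109 = 60
20–39: 811 * 0.96 = 779
40+: 549 * 0.94 + 11454 * 0.639 = 516 + 7319 = 7835
→ [60, 779, 7835]
Total after period 3: 60 + 779 + 7835 = 8674

8674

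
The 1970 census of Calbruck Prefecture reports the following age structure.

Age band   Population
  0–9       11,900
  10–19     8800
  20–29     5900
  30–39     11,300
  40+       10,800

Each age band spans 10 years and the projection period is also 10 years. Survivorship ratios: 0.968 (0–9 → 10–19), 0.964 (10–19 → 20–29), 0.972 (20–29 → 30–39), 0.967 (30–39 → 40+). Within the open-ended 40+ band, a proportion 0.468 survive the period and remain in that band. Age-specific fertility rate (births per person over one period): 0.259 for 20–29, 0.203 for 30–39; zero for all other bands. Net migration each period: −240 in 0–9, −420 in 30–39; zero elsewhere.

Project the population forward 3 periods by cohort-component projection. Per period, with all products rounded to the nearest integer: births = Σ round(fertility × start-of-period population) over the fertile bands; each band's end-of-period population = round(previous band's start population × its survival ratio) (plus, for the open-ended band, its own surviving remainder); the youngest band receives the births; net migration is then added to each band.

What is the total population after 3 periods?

34351

— Period 1 —
Births: 5900 × 0.259 = 1528  |  11300 × 0.203 = 2294 ⇒ total 3822
10–19: 11900 × 0.968 = 11519
20–29: 8800 × 0.964 = 8483
30–39: 5900 × 0.972 = 5735
40+: 11300 × 0.967 + 10800 × 0.468 = 10927 + 5054 = 15981
Net migration: 0–9 − 240 → 3582; 30–39 − 420 → 5315
Population now: 0–9=3582, 10–19=11519, 20–29=8483, 30–39=5315, 40+=15981
— Period 2 —
Births: 8483 × 0.259 = 2197  |  5315 × 0.203 = 1079 ⇒ total 3276
10–19: 3582 × 0.968 = 3467
20–29: 11519 × 0.964 = 11104
30–39: 8483 × 0.972 = 8245
40+: 5315 × 0.967 + 15981 × 0.468 = 5140 + 7479 = 12619
Net migration: 0–9 − 240 → 3036; 30–39 − 420 → 7825
Population now: 0–9=3036, 10–19=3467, 20–29=11104, 30–39=7825, 40+=12619
— Period 3 —
Births: 11104 × 0.259 = 2876  |  7825 × 0.203 = 1588 ⇒ total 4464
10–19: 3036 × 0.968 = 2939
20–29: 3467 × 0.964 = 3342
30–39: 11104 × 0.972 = 10793
40+: 7825 × 0.967 + 12619 × 0.468 = 7567 + 5906 = 13473
Net migration: 0–9 − 240 → 4224; 30–39 − 420 → 10373
Population now: 0–9=4224, 10–19=2939, 20–29=3342, 30–39=10373, 40+=13473
Total after period 3: 4224 + 2939 + 3342 + 10373 + 13473 = 34351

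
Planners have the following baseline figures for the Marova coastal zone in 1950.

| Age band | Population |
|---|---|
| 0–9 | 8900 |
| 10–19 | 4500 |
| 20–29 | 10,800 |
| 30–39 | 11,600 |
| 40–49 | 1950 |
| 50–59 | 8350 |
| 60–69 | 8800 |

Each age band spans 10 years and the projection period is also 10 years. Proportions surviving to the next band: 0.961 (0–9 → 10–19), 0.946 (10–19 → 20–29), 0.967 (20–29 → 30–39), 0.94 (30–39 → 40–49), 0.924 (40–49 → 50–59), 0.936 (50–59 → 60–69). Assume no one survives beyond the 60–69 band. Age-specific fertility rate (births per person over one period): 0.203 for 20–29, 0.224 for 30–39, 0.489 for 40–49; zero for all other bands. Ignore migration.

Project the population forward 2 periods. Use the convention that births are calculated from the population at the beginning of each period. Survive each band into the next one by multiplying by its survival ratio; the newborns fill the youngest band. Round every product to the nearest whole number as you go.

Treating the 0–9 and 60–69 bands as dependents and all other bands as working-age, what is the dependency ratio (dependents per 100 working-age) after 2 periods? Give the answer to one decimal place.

Let band 1 be 0–9 through band 7 = 60–69.
Period 1.
Births: 10800 * 0.203 = 2192  |  11600 * 0.224 = 2598  |  1950 * 0.489 = 954 → 5744
Band 2: 8900 * 0.961 = 8553
Band 3: 4500 * 0.946 = 4257
Band 4: 10800 * 0.967 = 10444
Band 5: 11600 * 0.94 = 10904
Band 6: 1950 * 0.924 = 1802
Band 7: 8350 * 0.936 = 7816
→ [5744, 8553, 4257, 10444, 10904, 1802, 7816]
Period 2.
Births: 4257 * 0.203 = 864  |  10444 * 0.224 = 2339  |  10904 * 0.489 = 5332 → 8535
Band 2: 5744 * 0.961 = 5520
Band 3: 8553 * 0.946 = 8091
Band 4: 4257 * 0.967 = 4117
Band 5: 10444 * 0.94 = 9817
Band 6: 10904 * 0.924 = 10075
Band 7: 1802 * 0.936 = 1687
→ [8535, 5520, 8091, 4117, 9817, 10075, 1687]
Dependents (band 0–9 + band 60–69) = 8535 + 1687 = 10222; working-age = 37620; ratio = 10222/37620 × 100 = 27.2

27.2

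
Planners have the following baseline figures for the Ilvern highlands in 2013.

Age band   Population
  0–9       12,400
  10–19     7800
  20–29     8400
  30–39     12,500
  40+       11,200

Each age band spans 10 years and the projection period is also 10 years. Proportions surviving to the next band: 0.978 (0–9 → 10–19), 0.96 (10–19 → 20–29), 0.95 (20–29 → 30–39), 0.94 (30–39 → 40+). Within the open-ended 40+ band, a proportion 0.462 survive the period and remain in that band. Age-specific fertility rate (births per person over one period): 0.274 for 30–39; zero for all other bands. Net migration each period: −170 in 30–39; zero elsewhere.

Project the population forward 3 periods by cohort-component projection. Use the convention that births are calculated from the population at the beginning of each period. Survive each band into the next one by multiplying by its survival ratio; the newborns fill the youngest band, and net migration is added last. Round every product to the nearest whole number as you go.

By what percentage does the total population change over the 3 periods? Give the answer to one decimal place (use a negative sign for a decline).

[period 1]
Births: 12500 × 0.274 = 3425
10–19: 12400 × 0.978 = 12127
20–29: 7800 × 0.96 = 7488
30–39: 8400 × 0.95 = 7980
40+: 12500 × 0.94 + 11200 × 0.462 = 11750 + 5174 = 16924
Net migration: 30–39 − 170 → 7810
End of period: [3425, 12127, 7488, 7810, 16924]
[period 2]
Births: 7810 × 0.274 = 2140
10–19: 3425 × 0.978 = 3350
20–29: 12127 × 0.96 = 11642
30–39: 7488 × 0.95 = 7114
40+: 7810 × 0.94 + 16924 × 0.462 = 7341 + 7819 = 15160
Net migration: 30–39 − 170 → 6944
End of period: [2140, 3350, 11642, 6944, 15160]
[period 3]
Births: 6944 × 0.274 = 1903
10–19: 2140 × 0.978 = 2093
20–29: 3350 × 0.96 = 3216
30–39: 11642 × 0.95 = 11060
40+: 6944 × 0.94 + 15160 × 0.462 = 6527 + 7004 = 13531
Net migration: 30–39 − 170 → 10890
End of period: [1903, 2093, 3216, 10890, 13531]
Total: 52300 → 31633; change = -20667; percentage change = -39.5%

-39.5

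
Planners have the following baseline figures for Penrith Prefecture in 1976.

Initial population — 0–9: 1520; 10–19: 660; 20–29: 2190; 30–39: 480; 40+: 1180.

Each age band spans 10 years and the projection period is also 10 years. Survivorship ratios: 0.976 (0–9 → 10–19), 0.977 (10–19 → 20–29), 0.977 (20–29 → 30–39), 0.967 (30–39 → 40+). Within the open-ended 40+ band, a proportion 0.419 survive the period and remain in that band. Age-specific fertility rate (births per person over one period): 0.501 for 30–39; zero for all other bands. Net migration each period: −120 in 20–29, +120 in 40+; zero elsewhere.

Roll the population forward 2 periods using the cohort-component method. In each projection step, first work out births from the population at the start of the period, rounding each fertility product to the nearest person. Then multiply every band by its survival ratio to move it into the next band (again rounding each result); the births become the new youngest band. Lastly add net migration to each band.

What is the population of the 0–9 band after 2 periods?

1072

Call the bands 1 to 5, youngest first.
— Period 1 —
Births: 480 × 0.501 = 240
Band 2: 1520 × 0.976 = 1484
Band 3: 660 × 0.977 = 645
Band 4: 2190 × 0.977 = 2140
Band 5: 480 × 0.967 + 1180 × 0.419 = 464 + 494 = 958
Net migration: Band 3 − 120 → 525; Band 5 + 120 → 1078
→ [240, 1484, 525, 2140, 1078]
— Period 2 —
Births: 2140 × 0.501 = 1072
Band 2: 240 × 0.976 = 234
Band 3: 1484 × 0.977 = 1450
Band 4: 525 × 0.977 = 513
Band 5: 2140 × 0.967 + 1078 × 0.419 = 2069 + 452 = 2521
Net migration: Band 3 − 120 → 1330; Band 5 + 120 → 2641
→ [1072, 234, 1330, 513, 2641]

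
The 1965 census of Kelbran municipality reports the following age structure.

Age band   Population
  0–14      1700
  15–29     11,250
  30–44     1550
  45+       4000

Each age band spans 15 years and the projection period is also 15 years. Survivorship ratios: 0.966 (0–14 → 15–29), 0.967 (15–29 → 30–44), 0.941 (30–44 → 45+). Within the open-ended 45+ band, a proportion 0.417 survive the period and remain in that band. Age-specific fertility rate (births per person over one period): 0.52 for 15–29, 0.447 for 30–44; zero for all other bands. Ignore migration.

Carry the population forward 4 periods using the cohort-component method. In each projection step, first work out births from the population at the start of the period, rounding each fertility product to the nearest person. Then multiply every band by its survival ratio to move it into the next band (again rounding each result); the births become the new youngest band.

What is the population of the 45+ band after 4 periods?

8381

Period 1.
Births: 11250 × 0.52 = 5850  |  1550 × 0.447 = 693 → total 6543
15–29: 1700 × 0.966 = 1642
30–44: 11250 × 0.967 = 10879
45+: 1550 × 0.941 + 4000 × 0.417 = 1459 + 1668 = 3127
Population now: 0–14=6543, 15–29=1642, 30–44=10879, 45+=3127
Period 2.
Births: 1642 × 0.52 = 854  |  10879 × 0.447 = 4863 → total 5717
15–29: 6543 × 0.966 = 6321
30–44: 1642 × 0.967 = 1588
45+: 10879 × 0.941 + 3127 × 0.417 = 10237 + 1304 = 11541
Population now: 0–14=5717, 15–29=6321, 30–44=1588, 45+=11541
Period 3.
Births: 6321 × 0.52 = 3287  |  1588 × 0.447 = 710 → total 3997
15–29: 5717 × 0.966 = 5523
30–44: 6321 × 0.967 = 6112
45+: 1588 × 0.941 + 11541 × 0.417 = 1494 + 4813 = 6307
Population now: 0–14=3997, 15–29=5523, 30–44=6112, 45+=6307
Period 4.
Births: 5523 × 0.52 = 2872  |  6112 × 0.447 = 2732 → total 5604
15–29: 3997 × 0.966 = 3861
30–44: 5523 × 0.967 = 5341
45+: 6112 × 0.941 + 6307 × 0.417 = 5751 + 2630 = 8381
Population now: 0–14=5604, 15–29=3861, 30–44=5341, 45+=8381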